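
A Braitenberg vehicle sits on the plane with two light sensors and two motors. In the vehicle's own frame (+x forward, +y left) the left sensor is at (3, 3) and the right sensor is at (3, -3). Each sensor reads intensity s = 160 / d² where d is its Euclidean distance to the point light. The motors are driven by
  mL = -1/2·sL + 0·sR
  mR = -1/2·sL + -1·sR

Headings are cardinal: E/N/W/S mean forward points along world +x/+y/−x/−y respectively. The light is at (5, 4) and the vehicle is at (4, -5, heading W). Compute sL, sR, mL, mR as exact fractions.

1 40/13 -1/2 -93/26

left sensor world pos  = (1, -8); dL² = 160
right sensor world pos = (1, -2); dR² = 52
sL = 160/160 = 1
sR = 160/52 = 40/13
mL = -1/2·sL + 0·sR = -1/2
mR = -1/2·sL + -1·sR = -93/26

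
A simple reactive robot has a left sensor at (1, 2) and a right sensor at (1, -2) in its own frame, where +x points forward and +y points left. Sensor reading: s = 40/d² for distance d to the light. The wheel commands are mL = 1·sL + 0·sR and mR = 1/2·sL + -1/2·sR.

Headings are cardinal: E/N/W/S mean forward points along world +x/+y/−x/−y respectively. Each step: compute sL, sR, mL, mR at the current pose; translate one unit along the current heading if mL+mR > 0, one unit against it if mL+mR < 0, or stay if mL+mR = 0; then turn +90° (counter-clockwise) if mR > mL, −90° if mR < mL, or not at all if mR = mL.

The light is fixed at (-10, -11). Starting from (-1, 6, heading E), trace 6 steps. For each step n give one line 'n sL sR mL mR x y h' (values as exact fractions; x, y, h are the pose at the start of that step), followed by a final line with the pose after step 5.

0 40/461 8/65 40/461 -544/29965 -1 6 E
1 1/10 1/8 1/10 -1/80 0 6 S
2 40/277 8/81 40/277 512/22437 0 5 W
3 20/169 4/41 20/169 72/6929 -1 5 N
4 40/461 8/65 40/461 -544/29965 -1 6 E
5 1/10 1/8 1/10 -1/80 0 6 S
final 0 5 W

n=0: pose=(-1,6,E); sL=40/461, sR=8/65; mL=40/461, mR=-544/29965; mL+mR=2056/29965 → advance +1; mR−mL=-3144/29965 → turn -1·90°
n=1: pose=(0,6,S); sL=1/10, sR=1/8; mL=1/10, mR=-1/80; mL+mR=7/80 → advance +1; mR−mL=-9/80 → turn -1·90°
n=2: pose=(0,5,W); sL=40/277, sR=8/81; mL=40/277, mR=512/22437; mL+mR=3752/22437 → advance +1; mR−mL=-2728/22437 → turn -1·90°
n=3: pose=(-1,5,N); sL=20/169, sR=4/41; mL=20/169, mR=72/6929; mL+mR=892/6929 → advance +1; mR−mL=-748/6929 → turn -1·90°
n=4: pose=(-1,6,E); sL=40/461, sR=8/65; mL=40/461, mR=-544/29965; mL+mR=2056/29965 → advance +1; mR−mL=-3144/29965 → turn -1·90°
n=5: pose=(0,6,S); sL=1/10, sR=1/8; mL=1/10, mR=-1/80; mL+mR=7/80 → advance +1; mR−mL=-9/80 → turn -1·90°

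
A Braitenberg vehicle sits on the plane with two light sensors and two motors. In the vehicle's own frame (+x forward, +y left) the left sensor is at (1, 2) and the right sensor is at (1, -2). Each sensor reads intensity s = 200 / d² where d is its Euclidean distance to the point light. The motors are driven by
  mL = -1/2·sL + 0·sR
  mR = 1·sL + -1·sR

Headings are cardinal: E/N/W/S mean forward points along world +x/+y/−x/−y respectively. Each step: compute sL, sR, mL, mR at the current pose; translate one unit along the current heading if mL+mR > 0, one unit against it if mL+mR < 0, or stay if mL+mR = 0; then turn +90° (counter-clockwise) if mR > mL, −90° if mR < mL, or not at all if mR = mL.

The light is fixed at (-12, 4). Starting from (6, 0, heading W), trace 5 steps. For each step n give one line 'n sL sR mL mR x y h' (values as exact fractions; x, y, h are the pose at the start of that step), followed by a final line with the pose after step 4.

0 8/13 200/293 -4/13 -256/3809 6 0 W
1 100/233 100/157 -50/233 -7600/36581 7 0 S
2 200/401 8/17 -100/401 192/6817 7 1 E
3 10/13 50/101 -5/13 360/1313 6 1 N
4 8/13 200/293 -4/13 -256/3809 6 0 W
final 7 0 S

n=0: pose=(6,0,W); sL=8/13, sR=200/293; mL=-4/13, mR=-256/3809; mL+mR=-1428/3809 → advance -1; mR−mL=916/3809 → turn +1·90°
n=1: pose=(7,0,S); sL=100/233, sR=100/157; mL=-50/233, mR=-7600/36581; mL+mR=-15450/36581 → advance -1; mR−mL=250/36581 → turn +1·90°
n=2: pose=(7,1,E); sL=200/401, sR=8/17; mL=-100/401, mR=192/6817; mL+mR=-1508/6817 → advance -1; mR−mL=1892/6817 → turn +1·90°
n=3: pose=(6,1,N); sL=10/13, sR=50/101; mL=-5/13, mR=360/1313; mL+mR=-145/1313 → advance -1; mR−mL=865/1313 → turn +1·90°
n=4: pose=(6,0,W); sL=8/13, sR=200/293; mL=-4/13, mR=-256/3809; mL+mR=-1428/3809 → advance -1; mR−mL=916/3809 → turn +1·90°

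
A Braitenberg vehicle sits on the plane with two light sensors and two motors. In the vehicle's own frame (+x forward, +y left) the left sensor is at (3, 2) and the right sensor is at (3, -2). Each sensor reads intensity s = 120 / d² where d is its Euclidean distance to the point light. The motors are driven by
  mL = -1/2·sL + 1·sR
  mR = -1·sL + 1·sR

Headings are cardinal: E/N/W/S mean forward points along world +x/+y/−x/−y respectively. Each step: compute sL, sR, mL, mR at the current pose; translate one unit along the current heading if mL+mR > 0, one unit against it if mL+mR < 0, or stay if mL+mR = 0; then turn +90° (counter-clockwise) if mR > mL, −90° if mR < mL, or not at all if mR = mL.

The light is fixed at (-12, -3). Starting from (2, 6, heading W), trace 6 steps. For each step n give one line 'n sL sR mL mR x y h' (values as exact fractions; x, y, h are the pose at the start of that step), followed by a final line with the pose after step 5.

0 12/17 60/121 294/2057 -432/2057 2 6 W
1 120/313 120/433 11580/135529 -14400/135529 3 6 N
2 15/53 1/3 61/318 8/159 3 5 E
3 120/349 120/221 28620/77129 15360/77129 4 5 S
4 60/97 12/25 414/2425 -336/2425 4 4 W
5 120/269 120/389 8940/104641 -14400/104641 3 4 N
final 3 3 E

n=0: pose=(2,6,W); sL=12/17, sR=60/121; mL=294/2057, mR=-432/2057; mL+mR=-138/2057 → advance -1; mR−mL=-6/17 → turn -1·90°
n=1: pose=(3,6,N); sL=120/313, sR=120/433; mL=11580/135529, mR=-14400/135529; mL+mR=-2820/135529 → advance -1; mR−mL=-60/313 → turn -1·90°
n=2: pose=(3,5,E); sL=15/53, sR=1/3; mL=61/318, mR=8/159; mL+mR=77/318 → advance +1; mR−mL=-15/106 → turn -1·90°
n=3: pose=(4,5,S); sL=120/349, sR=120/221; mL=28620/77129, mR=15360/77129; mL+mR=43980/77129 → advance +1; mR−mL=-60/349 → turn -1·90°
n=4: pose=(4,4,W); sL=60/97, sR=12/25; mL=414/2425, mR=-336/2425; mL+mR=78/2425 → advance +1; mR−mL=-30/97 → turn -1·90°
n=5: pose=(3,4,N); sL=120/269, sR=120/389; mL=8940/104641, mR=-14400/104641; mL+mR=-5460/104641 → advance -1; mR−mL=-60/269 → turn -1·90°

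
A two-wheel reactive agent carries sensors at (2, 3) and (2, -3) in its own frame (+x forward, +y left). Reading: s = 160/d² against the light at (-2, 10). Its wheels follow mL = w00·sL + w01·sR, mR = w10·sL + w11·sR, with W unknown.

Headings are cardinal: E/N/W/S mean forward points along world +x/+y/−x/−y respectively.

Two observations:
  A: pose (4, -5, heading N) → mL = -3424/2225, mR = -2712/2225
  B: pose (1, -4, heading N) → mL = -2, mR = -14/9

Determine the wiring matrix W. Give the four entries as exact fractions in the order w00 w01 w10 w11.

obs A: pose=(4,-5,N) → sL=80/89, sR=16/25, mL=-3424/2225, mR=-2712/2225
obs B: pose=(1,-4,N) → sL=10/9, sR=8/9, mL=-2, mR=-14/9
sensor matrix S = [[80/89, 16/25], [10/9, 8/9]]; det S = 352/4005
solve [mL_A; mL_B] = S·[w00; w01] and [mR_A; mR_B] = S·[w10; w11]:
  w00 = -1, w01 = -1, w10 = -1, w11 = -1/2

-1 -1 -1 -1/2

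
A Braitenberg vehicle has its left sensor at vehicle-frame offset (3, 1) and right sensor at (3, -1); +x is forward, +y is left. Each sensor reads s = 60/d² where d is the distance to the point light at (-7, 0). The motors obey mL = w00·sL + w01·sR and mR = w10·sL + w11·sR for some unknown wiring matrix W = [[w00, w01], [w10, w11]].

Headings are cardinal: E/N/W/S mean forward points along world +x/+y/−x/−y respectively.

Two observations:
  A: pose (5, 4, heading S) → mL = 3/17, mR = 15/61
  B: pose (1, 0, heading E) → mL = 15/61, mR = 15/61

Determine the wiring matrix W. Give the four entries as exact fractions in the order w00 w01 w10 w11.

obs A: pose=(5,4,S) → sL=6/17, sR=30/61, mL=3/17, mR=15/61
obs B: pose=(1,0,E) → sL=30/61, sR=30/61, mL=15/61, mR=15/61
sensor matrix S = [[6/17, 30/61], [30/61, 30/61]]; det S = -4320/63257
solve [mL_A; mL_B] = S·[w00; w01] and [mR_A; mR_B] = S·[w10; w11]:
  w00 = 1/2, w01 = 0, w10 = 0, w11 = 1/2

1/2 0 0 1/2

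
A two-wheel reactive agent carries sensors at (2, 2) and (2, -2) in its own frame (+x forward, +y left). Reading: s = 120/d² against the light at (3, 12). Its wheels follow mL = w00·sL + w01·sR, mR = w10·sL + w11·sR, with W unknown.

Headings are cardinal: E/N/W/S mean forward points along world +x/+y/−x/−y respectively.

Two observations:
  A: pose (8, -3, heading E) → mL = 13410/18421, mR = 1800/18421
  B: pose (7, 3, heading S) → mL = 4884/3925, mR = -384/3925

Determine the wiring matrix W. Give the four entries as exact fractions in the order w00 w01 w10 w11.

obs A: pose=(8,-3,E) → sL=60/109, sR=60/169, mL=13410/18421, mR=1800/18421
obs B: pose=(7,3,S) → sL=120/157, sR=24/25, mL=4884/3925, mR=-384/3925
sensor matrix S = [[60/109, 60/169], [120/157, 24/25]]; det S = 3717504/14460485
solve [mL_A; mL_B] = S·[w00; w01] and [mR_A; mR_B] = S·[w10; w11]:
  w00 = 1, w01 = 1/2, w10 = 1/2, w11 = -1/2

1 1/2 1/2 -1/2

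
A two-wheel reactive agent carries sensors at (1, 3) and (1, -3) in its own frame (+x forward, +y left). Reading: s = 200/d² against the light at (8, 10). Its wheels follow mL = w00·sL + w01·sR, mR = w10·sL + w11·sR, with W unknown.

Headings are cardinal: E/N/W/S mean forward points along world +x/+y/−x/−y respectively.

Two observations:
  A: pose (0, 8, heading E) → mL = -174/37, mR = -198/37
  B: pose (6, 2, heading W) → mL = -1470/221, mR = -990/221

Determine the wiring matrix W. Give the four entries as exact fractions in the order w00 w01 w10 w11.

-1/2 -1 -1 -1/2

obs A: pose=(0,8,E) → sL=4, sR=100/37, mL=-174/37, mR=-198/37
obs B: pose=(6,2,W) → sL=20/13, sR=100/17, mL=-1470/221, mR=-990/221
sensor matrix S = [[4, 100/37], [20/13, 100/17]]; det S = 158400/8177
solve [mL_A; mL_B] = S·[w00; w01] and [mR_A; mR_B] = S·[w10; w11]:
  w00 = -1/2, w01 = -1, w10 = -1, w11 = -1/2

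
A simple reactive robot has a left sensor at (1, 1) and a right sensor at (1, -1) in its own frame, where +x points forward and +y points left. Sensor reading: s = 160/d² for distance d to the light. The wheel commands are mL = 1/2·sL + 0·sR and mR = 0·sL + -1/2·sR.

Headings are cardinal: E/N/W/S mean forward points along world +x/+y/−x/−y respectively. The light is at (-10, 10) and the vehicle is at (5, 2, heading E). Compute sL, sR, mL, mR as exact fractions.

32/61 160/337 16/61 -80/337

left sensor world pos  = (6, 3); dL² = 305
right sensor world pos = (6, 1); dR² = 337
sL = 160/305 = 32/61
sR = 160/337 = 160/337
mL = 1/2·sL + 0·sR = 16/61
mR = 0·sL + -1/2·sR = -80/337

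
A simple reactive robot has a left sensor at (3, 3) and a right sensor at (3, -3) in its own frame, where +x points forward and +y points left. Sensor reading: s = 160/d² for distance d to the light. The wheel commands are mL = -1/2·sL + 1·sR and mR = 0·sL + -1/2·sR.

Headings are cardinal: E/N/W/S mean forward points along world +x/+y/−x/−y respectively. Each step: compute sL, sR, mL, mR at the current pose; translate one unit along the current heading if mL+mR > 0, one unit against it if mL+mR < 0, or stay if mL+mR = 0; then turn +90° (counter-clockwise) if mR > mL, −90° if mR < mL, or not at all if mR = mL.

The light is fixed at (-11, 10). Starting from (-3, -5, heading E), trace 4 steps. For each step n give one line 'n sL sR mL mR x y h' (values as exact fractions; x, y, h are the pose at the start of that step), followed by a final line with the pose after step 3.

0 32/53 32/89 272/4717 -16/89 -3 -5 E
1 20/53 8/17 254/901 -4/17 -4 -5 S
2 160/377 32/37 9104/13949 -16/37 -4 -6 W
3 80/89 16/25 424/2225 -8/25 -5 -6 N
final -5 -7 E

n=0: pose=(-3,-5,E); sL=32/53, sR=32/89; mL=272/4717, mR=-16/89; mL+mR=-576/4717 → advance -1; mR−mL=-1120/4717 → turn -1·90°
n=1: pose=(-4,-5,S); sL=20/53, sR=8/17; mL=254/901, mR=-4/17; mL+mR=42/901 → advance +1; mR−mL=-466/901 → turn -1·90°
n=2: pose=(-4,-6,W); sL=160/377, sR=32/37; mL=9104/13949, mR=-16/37; mL+mR=3072/13949 → advance +1; mR−mL=-15136/13949 → turn -1·90°
n=3: pose=(-5,-6,N); sL=80/89, sR=16/25; mL=424/2225, mR=-8/25; mL+mR=-288/2225 → advance -1; mR−mL=-1136/2225 → turn -1·90°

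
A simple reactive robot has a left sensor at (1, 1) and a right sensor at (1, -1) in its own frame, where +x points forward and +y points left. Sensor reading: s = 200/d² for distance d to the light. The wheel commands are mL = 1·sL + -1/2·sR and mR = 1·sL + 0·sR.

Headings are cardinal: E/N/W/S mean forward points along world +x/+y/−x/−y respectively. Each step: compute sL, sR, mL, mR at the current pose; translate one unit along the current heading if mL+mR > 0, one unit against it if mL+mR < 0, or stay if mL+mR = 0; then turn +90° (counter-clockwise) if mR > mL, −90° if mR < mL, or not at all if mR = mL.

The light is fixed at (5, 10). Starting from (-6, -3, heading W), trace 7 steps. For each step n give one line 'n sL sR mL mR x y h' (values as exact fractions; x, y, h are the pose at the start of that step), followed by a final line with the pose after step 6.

0 10/17 25/36 295/1224 10/17 -6 -3 W
1 200/317 40/73 8260/23141 200/317 -7 -3 S
2 20/29 100/173 2010/5017 20/29 -7 -4 E
3 200/313 200/269 22500/84197 200/313 -6 -4 N
4 10/17 25/36 295/1224 10/17 -6 -3 W
5 200/317 40/73 8260/23141 200/317 -7 -3 S
6 20/29 100/173 2010/5017 20/29 -7 -4 E
final -6 -4 N

n=0: pose=(-6,-3,W); sL=10/17, sR=25/36; mL=295/1224, mR=10/17; mL+mR=1015/1224 → advance +1; mR−mL=25/72 → turn +1·90°
n=1: pose=(-7,-3,S); sL=200/317, sR=40/73; mL=8260/23141, mR=200/317; mL+mR=22860/23141 → advance +1; mR−mL=20/73 → turn +1·90°
n=2: pose=(-7,-4,E); sL=20/29, sR=100/173; mL=2010/5017, mR=20/29; mL+mR=5470/5017 → advance +1; mR−mL=50/173 → turn +1·90°
n=3: pose=(-6,-4,N); sL=200/313, sR=200/269; mL=22500/84197, mR=200/313; mL+mR=76300/84197 → advance +1; mR−mL=100/269 → turn +1·90°
n=4: pose=(-6,-3,W); sL=10/17, sR=25/36; mL=295/1224, mR=10/17; mL+mR=1015/1224 → advance +1; mR−mL=25/72 → turn +1·90°
n=5: pose=(-7,-3,S); sL=200/317, sR=40/73; mL=8260/23141, mR=200/317; mL+mR=22860/23141 → advance +1; mR−mL=20/73 → turn +1·90°
n=6: pose=(-7,-4,E); sL=20/29, sR=100/173; mL=2010/5017, mR=20/29; mL+mR=5470/5017 → advance +1; mR−mL=50/173 → turn +1·90°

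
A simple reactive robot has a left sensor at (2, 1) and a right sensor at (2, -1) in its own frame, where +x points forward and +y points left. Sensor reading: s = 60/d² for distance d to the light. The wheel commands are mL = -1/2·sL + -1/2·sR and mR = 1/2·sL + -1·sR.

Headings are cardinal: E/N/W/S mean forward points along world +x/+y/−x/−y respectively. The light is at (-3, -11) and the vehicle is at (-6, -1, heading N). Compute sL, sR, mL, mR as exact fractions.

3/8 15/37 -231/592 -129/592

left sensor world pos  = (-7, 1); dL² = 160
right sensor world pos = (-5, 1); dR² = 148
sL = 60/160 = 3/8
sR = 60/148 = 15/37
mL = -1/2·sL + -1/2·sR = -231/592
mR = 1/2·sL + -1·sR = -129/592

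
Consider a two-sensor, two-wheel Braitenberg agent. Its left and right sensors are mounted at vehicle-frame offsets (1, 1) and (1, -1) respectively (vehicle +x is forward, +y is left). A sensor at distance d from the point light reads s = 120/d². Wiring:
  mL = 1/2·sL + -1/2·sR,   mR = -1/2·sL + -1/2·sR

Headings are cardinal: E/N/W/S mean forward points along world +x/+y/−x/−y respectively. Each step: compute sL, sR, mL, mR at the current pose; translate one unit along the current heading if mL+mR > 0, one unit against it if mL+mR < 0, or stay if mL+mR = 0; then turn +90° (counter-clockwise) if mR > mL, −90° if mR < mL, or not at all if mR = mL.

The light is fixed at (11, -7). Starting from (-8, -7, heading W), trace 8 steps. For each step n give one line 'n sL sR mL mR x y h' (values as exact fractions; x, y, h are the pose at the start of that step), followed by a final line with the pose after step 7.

n=0: pose=(-8,-7,W); sL=120/401, sR=120/401; mL=0, mR=-120/401; mL+mR=-120/401 → advance -1; mR−mL=-120/401 → turn -1·90°
n=1: pose=(-7,-7,N); sL=60/181, sR=12/29; mL=-216/5249, mR=-1956/5249; mL+mR=-12/29 → advance -1; mR−mL=-60/181 → turn -1·90°
n=2: pose=(-7,-8,E); sL=120/289, sR=120/293; mL=240/84677, mR=-34920/84677; mL+mR=-120/293 → advance -1; mR−mL=-120/289 → turn -1·90°
n=3: pose=(-8,-8,S); sL=15/41, sR=30/101; mL=285/8282, mR=-2745/8282; mL+mR=-30/101 → advance -1; mR−mL=-15/41 → turn -1·90°
n=4: pose=(-8,-7,W); sL=120/401, sR=120/401; mL=0, mR=-120/401; mL+mR=-120/401 → advance -1; mR−mL=-120/401 → turn -1·90°
n=5: pose=(-7,-7,N); sL=60/181, sR=12/29; mL=-216/5249, mR=-1956/5249; mL+mR=-12/29 → advance -1; mR−mL=-60/181 → turn -1·90°
n=6: pose=(-7,-8,E); sL=120/289, sR=120/293; mL=240/84677, mR=-34920/84677; mL+mR=-120/293 → advance -1; mR−mL=-120/289 → turn -1·90°
n=7: pose=(-8,-8,S); sL=15/41, sR=30/101; mL=285/8282, mR=-2745/8282; mL+mR=-30/101 → advance -1; mR−mL=-15/41 → turn -1·90°

0 120/401 120/401 0 -120/401 -8 -7 W
1 60/181 12/29 -216/5249 -1956/5249 -7 -7 N
2 120/289 120/293 240/84677 -34920/84677 -7 -8 E
3 15/41 30/101 285/8282 -2745/8282 -8 -8 S
4 120/401 120/401 0 -120/401 -8 -7 W
5 60/181 12/29 -216/5249 -1956/5249 -7 -7 N
6 120/289 120/293 240/84677 -34920/84677 -7 -8 E
7 15/41 30/101 285/8282 -2745/8282 -8 -8 S
final -8 -7 W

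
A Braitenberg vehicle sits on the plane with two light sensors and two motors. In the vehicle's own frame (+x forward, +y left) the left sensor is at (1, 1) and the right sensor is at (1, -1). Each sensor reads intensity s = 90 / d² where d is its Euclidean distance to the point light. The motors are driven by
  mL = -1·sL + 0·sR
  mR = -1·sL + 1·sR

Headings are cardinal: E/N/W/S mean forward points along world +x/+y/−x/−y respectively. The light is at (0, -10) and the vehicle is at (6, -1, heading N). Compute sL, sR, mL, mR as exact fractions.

18/25 90/149 -18/25 -432/3725

left sensor world pos  = (5, 0); dL² = 125
right sensor world pos = (7, 0); dR² = 149
sL = 90/125 = 18/25
sR = 90/149 = 90/149
mL = -1·sL + 0·sR = -18/25
mR = -1·sL + 1·sR = -432/3725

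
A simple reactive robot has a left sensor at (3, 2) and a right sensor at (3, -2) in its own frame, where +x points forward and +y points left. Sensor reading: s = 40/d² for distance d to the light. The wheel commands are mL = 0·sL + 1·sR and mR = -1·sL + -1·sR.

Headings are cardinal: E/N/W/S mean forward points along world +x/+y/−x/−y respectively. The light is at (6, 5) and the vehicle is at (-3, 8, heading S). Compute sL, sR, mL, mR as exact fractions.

left sensor world pos  = (-1, 5); dL² = 49
right sensor world pos = (-5, 5); dR² = 121
sL = 40/49 = 40/49
sR = 40/121 = 40/121
mL = 0·sL + 1·sR = 40/121
mR = -1·sL + -1·sR = -6800/5929

40/49 40/121 40/121 -6800/5929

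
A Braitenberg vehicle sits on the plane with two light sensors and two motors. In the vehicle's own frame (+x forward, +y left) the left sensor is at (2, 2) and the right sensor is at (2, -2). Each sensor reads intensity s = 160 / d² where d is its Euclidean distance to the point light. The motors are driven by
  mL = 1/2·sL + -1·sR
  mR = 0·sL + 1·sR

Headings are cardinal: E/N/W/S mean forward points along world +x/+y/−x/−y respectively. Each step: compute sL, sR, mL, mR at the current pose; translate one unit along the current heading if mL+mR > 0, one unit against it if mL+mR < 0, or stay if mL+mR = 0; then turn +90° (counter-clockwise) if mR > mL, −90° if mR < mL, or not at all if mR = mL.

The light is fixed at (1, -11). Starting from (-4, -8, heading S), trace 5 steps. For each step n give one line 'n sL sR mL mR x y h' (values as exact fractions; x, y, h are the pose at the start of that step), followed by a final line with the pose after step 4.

0 16 16/5 24/5 16/5 -4 -8 S
1 160/49 32/13 -528/637 32/13 -4 -9 W
2 10 5/2 5/2 5/2 -5 -9 S
3 160/17 32/13 496/221 32/13 -5 -10 S
4 8 8 -4 8 -5 -11 E
final -4 -11 N

n=0: pose=(-4,-8,S); sL=16, sR=16/5; mL=24/5, mR=16/5; mL+mR=8 → advance +1; mR−mL=-8/5 → turn -1·90°
n=1: pose=(-4,-9,W); sL=160/49, sR=32/13; mL=-528/637, mR=32/13; mL+mR=80/49 → advance +1; mR−mL=2096/637 → turn +1·90°
n=2: pose=(-5,-9,S); sL=10, sR=5/2; mL=5/2, mR=5/2; mL+mR=5 → advance +1; mR−mL=0 → turn +0·90°
n=3: pose=(-5,-10,S); sL=160/17, sR=32/13; mL=496/221, mR=32/13; mL+mR=80/17 → advance +1; mR−mL=48/221 → turn +1·90°
n=4: pose=(-5,-11,E); sL=8, sR=8; mL=-4, mR=8; mL+mR=4 → advance +1; mR−mL=12 → turn +1·90°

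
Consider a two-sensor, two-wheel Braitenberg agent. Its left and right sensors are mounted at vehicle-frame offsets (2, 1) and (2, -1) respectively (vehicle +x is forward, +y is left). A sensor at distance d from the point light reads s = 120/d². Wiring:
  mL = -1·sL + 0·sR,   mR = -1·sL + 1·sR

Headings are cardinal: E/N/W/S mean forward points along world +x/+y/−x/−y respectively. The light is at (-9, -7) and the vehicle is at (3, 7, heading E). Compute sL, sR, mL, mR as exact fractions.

left sensor world pos  = (5, 8); dL² = 421
right sensor world pos = (5, 6); dR² = 365
sL = 120/421 = 120/421
sR = 120/365 = 24/73
mL = -1·sL + 0·sR = -120/421
mR = -1·sL + 1·sR = 1344/30733

120/421 24/73 -120/421 1344/30733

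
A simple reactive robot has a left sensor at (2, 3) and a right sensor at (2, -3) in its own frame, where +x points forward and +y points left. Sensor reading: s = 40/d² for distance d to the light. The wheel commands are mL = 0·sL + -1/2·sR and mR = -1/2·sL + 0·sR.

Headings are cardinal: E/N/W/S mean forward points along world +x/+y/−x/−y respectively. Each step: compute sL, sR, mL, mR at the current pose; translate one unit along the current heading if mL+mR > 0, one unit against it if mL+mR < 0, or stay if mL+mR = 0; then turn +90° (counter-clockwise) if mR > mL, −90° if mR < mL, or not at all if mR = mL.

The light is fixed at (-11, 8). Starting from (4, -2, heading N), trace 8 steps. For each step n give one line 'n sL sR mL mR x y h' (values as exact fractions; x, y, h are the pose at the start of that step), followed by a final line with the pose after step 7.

n=0: pose=(4,-2,N); sL=5/26, sR=10/97; mL=-5/97, mR=-5/52; mL+mR=-745/5044 → advance -1; mR−mL=-225/5044 → turn -1·90°
n=1: pose=(4,-3,E); sL=40/353, sR=8/97; mL=-4/97, mR=-20/353; mL+mR=-3352/34241 → advance -1; mR−mL=-528/34241 → turn -1·90°
n=2: pose=(3,-3,S); sL=20/229, sR=4/29; mL=-2/29, mR=-10/229; mL+mR=-748/6641 → advance -1; mR−mL=168/6641 → turn +1·90°
n=3: pose=(3,-2,E); sL=8/61, sR=8/85; mL=-4/85, mR=-4/61; mL+mR=-584/5185 → advance -1; mR−mL=-96/5185 → turn -1·90°
n=4: pose=(2,-2,S); sL=1/10, sR=10/61; mL=-5/61, mR=-1/20; mL+mR=-161/1220 → advance -1; mR−mL=39/1220 → turn +1·90°
n=5: pose=(2,-1,E); sL=40/261, sR=40/369; mL=-20/369, mR=-20/261; mL+mR=-1400/10701 → advance -1; mR−mL=-80/3567 → turn -1·90°
n=6: pose=(1,-1,S); sL=20/173, sR=20/101; mL=-10/101, mR=-10/173; mL+mR=-2740/17473 → advance -1; mR−mL=720/17473 → turn +1·90°
n=7: pose=(1,0,E); sL=40/221, sR=40/317; mL=-20/317, mR=-20/221; mL+mR=-10760/70057 → advance -1; mR−mL=-1920/70057 → turn -1·90°

0 5/26 10/97 -5/97 -5/52 4 -2 N
1 40/353 8/97 -4/97 -20/353 4 -3 E
2 20/229 4/29 -2/29 -10/229 3 -3 S
3 8/61 8/85 -4/85 -4/61 3 -2 E
4 1/10 10/61 -5/61 -1/20 2 -2 S
5 40/261 40/369 -20/369 -20/261 2 -1 E
6 20/173 20/101 -10/101 -10/173 1 -1 S
7 40/221 40/317 -20/317 -20/221 1 0 E
final 0 0 S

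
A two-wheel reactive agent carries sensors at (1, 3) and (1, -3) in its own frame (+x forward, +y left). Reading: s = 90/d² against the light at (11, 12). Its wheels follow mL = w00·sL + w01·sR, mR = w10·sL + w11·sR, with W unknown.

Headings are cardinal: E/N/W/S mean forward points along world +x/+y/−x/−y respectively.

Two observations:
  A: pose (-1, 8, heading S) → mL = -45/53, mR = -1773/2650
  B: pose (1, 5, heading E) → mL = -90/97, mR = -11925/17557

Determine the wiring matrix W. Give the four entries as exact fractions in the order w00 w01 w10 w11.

obs A: pose=(-1,8,S) → sL=45/53, sR=9/25, mL=-45/53, mR=-1773/2650
obs B: pose=(1,5,E) → sL=90/97, sR=90/181, mL=-90/97, mR=-11925/17557
sensor matrix S = [[45/53, 9/25], [90/97, 90/181]]; det S = 410184/4652605
solve [mL_A; mL_B] = S·[w00; w01] and [mR_A; mR_B] = S·[w10; w11]:
  w00 = -1, w01 = 0, w10 = -1, w11 = 1/2

-1 0 -1 1/2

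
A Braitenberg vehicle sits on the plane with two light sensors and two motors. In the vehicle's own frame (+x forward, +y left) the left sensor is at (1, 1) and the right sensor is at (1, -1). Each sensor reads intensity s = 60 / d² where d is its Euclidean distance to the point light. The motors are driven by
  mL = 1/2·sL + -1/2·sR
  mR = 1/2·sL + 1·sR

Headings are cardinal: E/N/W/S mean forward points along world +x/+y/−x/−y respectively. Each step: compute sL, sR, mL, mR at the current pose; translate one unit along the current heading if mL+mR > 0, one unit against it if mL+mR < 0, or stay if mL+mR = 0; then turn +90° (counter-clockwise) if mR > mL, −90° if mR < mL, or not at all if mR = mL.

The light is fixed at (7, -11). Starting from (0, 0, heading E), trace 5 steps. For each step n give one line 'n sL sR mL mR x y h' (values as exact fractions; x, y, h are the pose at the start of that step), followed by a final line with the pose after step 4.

n=0: pose=(0,0,E); sL=1/3, sR=15/34; mL=-11/204, mR=31/51; mL+mR=113/204 → advance +1; mR−mL=45/68 → turn +1·90°
n=1: pose=(1,0,N); sL=60/193, sR=60/169; mL=-720/32617, mR=16650/32617; mL+mR=15930/32617 → advance +1; mR−mL=90/169 → turn +1·90°
n=2: pose=(1,1,W); sL=6/17, sR=30/109; mL=72/1853, mR=837/1853; mL+mR=909/1853 → advance +1; mR−mL=45/109 → turn +1·90°
n=3: pose=(0,1,S); sL=60/157, sR=12/37; mL=168/5809, mR=2994/5809; mL+mR=3162/5809 → advance +1; mR−mL=18/37 → turn +1·90°
n=4: pose=(0,0,E); sL=1/3, sR=15/34; mL=-11/204, mR=31/51; mL+mR=113/204 → advance +1; mR−mL=45/68 → turn +1·90°

0 1/3 15/34 -11/204 31/51 0 0 E
1 60/193 60/169 -720/32617 16650/32617 1 0 N
2 6/17 30/109 72/1853 837/1853 1 1 W
3 60/157 12/37 168/5809 2994/5809 0 1 S
4 1/3 15/34 -11/204 31/51 0 0 E
final 1 0 N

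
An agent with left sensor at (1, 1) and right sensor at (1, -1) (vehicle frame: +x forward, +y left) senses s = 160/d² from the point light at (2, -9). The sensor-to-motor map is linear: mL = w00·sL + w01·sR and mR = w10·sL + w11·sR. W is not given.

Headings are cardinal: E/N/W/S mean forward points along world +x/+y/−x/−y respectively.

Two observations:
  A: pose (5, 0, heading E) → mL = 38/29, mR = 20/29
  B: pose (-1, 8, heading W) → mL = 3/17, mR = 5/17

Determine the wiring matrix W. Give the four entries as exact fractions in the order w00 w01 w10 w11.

-1/2 1 1/2 0

obs A: pose=(5,0,E) → sL=40/29, sR=2, mL=38/29, mR=20/29
obs B: pose=(-1,8,W) → sL=10/17, sR=8/17, mL=3/17, mR=5/17
sensor matrix S = [[40/29, 2], [10/17, 8/17]]; det S = -260/493
solve [mL_A; mL_B] = S·[w00; w01] and [mR_A; mR_B] = S·[w10; w11]:
  w00 = -1/2, w01 = 1, w10 = 1/2, w11 = 0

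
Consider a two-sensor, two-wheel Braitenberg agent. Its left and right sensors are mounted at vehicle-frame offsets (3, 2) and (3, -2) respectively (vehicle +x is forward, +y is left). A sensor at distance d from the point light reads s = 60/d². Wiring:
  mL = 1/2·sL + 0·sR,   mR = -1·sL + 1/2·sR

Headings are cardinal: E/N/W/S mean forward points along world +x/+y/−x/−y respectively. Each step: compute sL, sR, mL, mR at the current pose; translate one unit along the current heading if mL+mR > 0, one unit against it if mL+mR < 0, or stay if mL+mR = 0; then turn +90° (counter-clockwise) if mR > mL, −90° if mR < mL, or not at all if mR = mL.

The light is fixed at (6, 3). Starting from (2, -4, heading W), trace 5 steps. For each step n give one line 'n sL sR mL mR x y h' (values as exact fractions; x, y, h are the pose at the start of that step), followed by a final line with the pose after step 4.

n=0: pose=(2,-4,W); sL=6/13, sR=30/37; mL=3/13, mR=-27/481; mL+mR=84/481 → advance +1; mR−mL=-138/481 → turn -1·90°
n=1: pose=(1,-4,N); sL=12/13, sR=12/5; mL=6/13, mR=18/65; mL+mR=48/65 → advance +1; mR−mL=-12/65 → turn -1·90°
n=2: pose=(1,-3,E); sL=3, sR=15/17; mL=3/2, mR=-87/34; mL+mR=-18/17 → advance -1; mR−mL=-69/17 → turn -1·90°
n=3: pose=(0,-3,S); sL=60/97, sR=12/29; mL=30/97, mR=-1158/2813; mL+mR=-288/2813 → advance -1; mR−mL=-2028/2813 → turn -1·90°
n=4: pose=(0,-2,W); sL=6/13, sR=2/3; mL=3/13, mR=-5/39; mL+mR=4/39 → advance +1; mR−mL=-14/39 → turn -1·90°

0 6/13 30/37 3/13 -27/481 2 -4 W
1 12/13 12/5 6/13 18/65 1 -4 N
2 3 15/17 3/2 -87/34 1 -3 E
3 60/97 12/29 30/97 -1158/2813 0 -3 S
4 6/13 2/3 3/13 -5/39 0 -2 W
final -1 -2 N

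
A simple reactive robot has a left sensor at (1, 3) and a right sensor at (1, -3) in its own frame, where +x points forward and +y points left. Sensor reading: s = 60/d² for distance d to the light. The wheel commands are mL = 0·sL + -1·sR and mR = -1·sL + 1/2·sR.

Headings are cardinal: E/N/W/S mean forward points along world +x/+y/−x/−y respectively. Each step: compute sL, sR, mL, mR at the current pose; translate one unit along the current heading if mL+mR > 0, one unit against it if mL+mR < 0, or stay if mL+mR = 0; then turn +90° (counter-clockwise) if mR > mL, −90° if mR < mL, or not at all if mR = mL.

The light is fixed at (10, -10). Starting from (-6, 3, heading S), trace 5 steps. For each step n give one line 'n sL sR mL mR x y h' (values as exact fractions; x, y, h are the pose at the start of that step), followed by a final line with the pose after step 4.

n=0: pose=(-6,3,S); sL=60/313, sR=12/101; mL=-12/101, mR=-4182/31613; mL+mR=-7938/31613 → advance -1; mR−mL=-426/31613 → turn -1·90°
n=1: pose=(-6,4,W); sL=6/41, sR=30/289; mL=-30/289, mR=-1119/11849; mL+mR=-2349/11849 → advance -1; mR−mL=111/11849 → turn +1·90°
n=2: pose=(-5,4,S); sL=60/313, sR=60/493; mL=-60/493, mR=-20190/154309; mL+mR=-38970/154309 → advance -1; mR−mL=-1410/154309 → turn -1·90°
n=3: pose=(-5,5,W); sL=3/20, sR=3/29; mL=-3/29, mR=-57/580; mL+mR=-117/580 → advance -1; mR−mL=3/580 → turn +1·90°
n=4: pose=(-4,5,S); sL=60/317, sR=12/97; mL=-12/97, mR=-3918/30749; mL+mR=-7722/30749 → advance -1; mR−mL=-114/30749 → turn -1·90°

0 60/313 12/101 -12/101 -4182/31613 -6 3 S
1 6/41 30/289 -30/289 -1119/11849 -6 4 W
2 60/313 60/493 -60/493 -20190/154309 -5 4 S
3 3/20 3/29 -3/29 -57/580 -5 5 W
4 60/317 12/97 -12/97 -3918/30749 -4 5 S
final -4 6 W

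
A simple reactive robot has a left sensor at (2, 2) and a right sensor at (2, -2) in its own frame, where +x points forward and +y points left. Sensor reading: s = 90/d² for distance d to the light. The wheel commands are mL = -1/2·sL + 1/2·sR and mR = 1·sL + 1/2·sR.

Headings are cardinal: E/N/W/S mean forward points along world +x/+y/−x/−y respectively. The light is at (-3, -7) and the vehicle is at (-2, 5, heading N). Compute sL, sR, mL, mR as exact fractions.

90/197 18/41 -72/8077 5463/8077

left sensor world pos  = (-4, 7); dL² = 197
right sensor world pos = (0, 7); dR² = 205
sL = 90/197 = 90/197
sR = 90/205 = 18/41
mL = -1/2·sL + 1/2·sR = -72/8077
mR = 1·sL + 1/2·sR = 5463/8077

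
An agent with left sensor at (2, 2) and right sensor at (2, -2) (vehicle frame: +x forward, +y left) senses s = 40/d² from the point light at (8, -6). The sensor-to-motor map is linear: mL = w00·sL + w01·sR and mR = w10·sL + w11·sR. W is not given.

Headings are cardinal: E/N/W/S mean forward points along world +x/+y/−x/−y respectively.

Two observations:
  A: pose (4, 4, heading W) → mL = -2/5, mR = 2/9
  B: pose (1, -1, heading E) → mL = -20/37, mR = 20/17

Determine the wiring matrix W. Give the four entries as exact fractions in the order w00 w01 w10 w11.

-1 0 0 1

obs A: pose=(4,4,W) → sL=2/5, sR=2/9, mL=-2/5, mR=2/9
obs B: pose=(1,-1,E) → sL=20/37, sR=20/17, mL=-20/37, mR=20/17
sensor matrix S = [[2/5, 2/9], [20/37, 20/17]]; det S = 1984/5661
solve [mL_A; mL_B] = S·[w00; w01] and [mR_A; mR_B] = S·[w10; w11]:
  w00 = -1, w01 = 0, w10 = 0, w11 = 1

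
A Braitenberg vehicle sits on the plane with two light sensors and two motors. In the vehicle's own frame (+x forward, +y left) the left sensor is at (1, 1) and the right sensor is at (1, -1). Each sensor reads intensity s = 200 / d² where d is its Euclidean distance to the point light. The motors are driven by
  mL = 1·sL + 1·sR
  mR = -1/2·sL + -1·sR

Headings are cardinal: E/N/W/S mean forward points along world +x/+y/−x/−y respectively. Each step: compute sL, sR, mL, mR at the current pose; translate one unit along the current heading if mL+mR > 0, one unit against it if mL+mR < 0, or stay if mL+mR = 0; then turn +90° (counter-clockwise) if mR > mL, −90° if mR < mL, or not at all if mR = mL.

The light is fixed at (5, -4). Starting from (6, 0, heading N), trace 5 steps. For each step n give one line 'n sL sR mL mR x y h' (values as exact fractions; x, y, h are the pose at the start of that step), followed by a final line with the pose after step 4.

0 8 200/29 432/29 -316/29 6 0 N
1 5 10 15 -25/2 6 1 E
2 8 200/17 336/17 -268/17 7 1 S
3 20 100/13 360/13 -230/13 7 0 W
4 8 200/29 432/29 -316/29 6 0 N
final 6 1 E

n=0: pose=(6,0,N); sL=8, sR=200/29; mL=432/29, mR=-316/29; mL+mR=4 → advance +1; mR−mL=-748/29 → turn -1·90°
n=1: pose=(6,1,E); sL=5, sR=10; mL=15, mR=-25/2; mL+mR=5/2 → advance +1; mR−mL=-55/2 → turn -1·90°
n=2: pose=(7,1,S); sL=8, sR=200/17; mL=336/17, mR=-268/17; mL+mR=4 → advance +1; mR−mL=-604/17 → turn -1·90°
n=3: pose=(7,0,W); sL=20, sR=100/13; mL=360/13, mR=-230/13; mL+mR=10 → advance +1; mR−mL=-590/13 → turn -1·90°
n=4: pose=(6,0,N); sL=8, sR=200/29; mL=432/29, mR=-316/29; mL+mR=4 → advance +1; mR−mL=-748/29 → turn -1·90°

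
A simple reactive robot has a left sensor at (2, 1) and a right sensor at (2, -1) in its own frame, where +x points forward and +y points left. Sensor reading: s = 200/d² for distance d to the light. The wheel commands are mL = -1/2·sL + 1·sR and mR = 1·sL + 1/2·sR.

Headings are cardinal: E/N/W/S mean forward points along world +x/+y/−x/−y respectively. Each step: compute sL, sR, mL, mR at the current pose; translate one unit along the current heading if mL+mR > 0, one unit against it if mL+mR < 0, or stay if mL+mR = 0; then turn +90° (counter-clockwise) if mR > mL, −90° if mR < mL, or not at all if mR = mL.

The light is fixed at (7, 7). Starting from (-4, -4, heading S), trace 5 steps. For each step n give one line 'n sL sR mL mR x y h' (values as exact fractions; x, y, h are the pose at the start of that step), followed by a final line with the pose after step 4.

n=0: pose=(-4,-4,S); sL=200/269, sR=200/313; mL=22500/84197, mR=89500/84197; mL+mR=112000/84197 → advance +1; mR−mL=67000/84197 → turn +1·90°
n=1: pose=(-4,-5,E); sL=100/101, sR=4/5; mL=154/505, mR=702/505; mL+mR=856/505 → advance +1; mR−mL=548/505 → turn +1·90°
n=2: pose=(-3,-5,N); sL=200/221, sR=200/181; mL=26100/40001, mR=58300/40001; mL+mR=84400/40001 → advance +1; mR−mL=32200/40001 → turn +1·90°
n=3: pose=(-3,-4,W); sL=25/36, sR=50/61; mL=2075/4392, mR=2425/2196; mL+mR=6925/4392 → advance +1; mR−mL=925/1464 → turn +1·90°
n=4: pose=(-4,-4,S); sL=200/269, sR=200/313; mL=22500/84197, mR=89500/84197; mL+mR=112000/84197 → advance +1; mR−mL=67000/84197 → turn +1·90°

0 200/269 200/313 22500/84197 89500/84197 -4 -4 S
1 100/101 4/5 154/505 702/505 -4 -5 E
2 200/221 200/181 26100/40001 58300/40001 -3 -5 N
3 25/36 50/61 2075/4392 2425/2196 -3 -4 W
4 200/269 200/313 22500/84197 89500/84197 -4 -4 S
final -4 -5 E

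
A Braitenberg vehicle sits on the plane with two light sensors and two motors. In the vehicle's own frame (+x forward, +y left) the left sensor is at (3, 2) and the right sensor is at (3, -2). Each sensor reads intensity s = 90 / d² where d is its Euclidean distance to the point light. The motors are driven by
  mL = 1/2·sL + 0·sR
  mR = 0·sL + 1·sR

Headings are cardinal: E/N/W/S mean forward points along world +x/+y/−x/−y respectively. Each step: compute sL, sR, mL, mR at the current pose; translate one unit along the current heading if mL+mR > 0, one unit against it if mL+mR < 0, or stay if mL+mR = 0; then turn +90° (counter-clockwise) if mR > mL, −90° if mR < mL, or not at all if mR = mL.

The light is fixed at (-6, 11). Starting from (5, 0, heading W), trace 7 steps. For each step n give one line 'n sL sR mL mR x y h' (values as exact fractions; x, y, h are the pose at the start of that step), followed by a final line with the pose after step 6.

n=0: pose=(5,0,W); sL=90/233, sR=18/29; mL=45/233, mR=18/29; mL+mR=5499/6757 → advance +1; mR−mL=2889/6757 → turn +1·90°
n=1: pose=(4,0,S); sL=9/34, sR=9/26; mL=9/68, mR=9/26; mL+mR=423/884 → advance +1; mR−mL=189/884 → turn +1·90°
n=2: pose=(4,-1,E); sL=90/269, sR=18/73; mL=45/269, mR=18/73; mL+mR=8127/19637 → advance +1; mR−mL=1557/19637 → turn +1·90°
n=3: pose=(5,-1,N); sL=5/9, sR=9/25; mL=5/18, mR=9/25; mL+mR=287/450 → advance +1; mR−mL=37/450 → turn +1·90°
n=4: pose=(5,0,W); sL=90/233, sR=18/29; mL=45/233, mR=18/29; mL+mR=5499/6757 → advance +1; mR−mL=2889/6757 → turn +1·90°
n=5: pose=(4,0,S); sL=9/34, sR=9/26; mL=9/68, mR=9/26; mL+mR=423/884 → advance +1; mR−mL=189/884 → turn +1·90°
n=6: pose=(4,-1,E); sL=90/269, sR=18/73; mL=45/269, mR=18/73; mL+mR=8127/19637 → advance +1; mR−mL=1557/19637 → turn +1·90°

0 90/233 18/29 45/233 18/29 5 0 W
1 9/34 9/26 9/68 9/26 4 0 S
2 90/269 18/73 45/269 18/73 4 -1 E
3 5/9 9/25 5/18 9/25 5 -1 N
4 90/233 18/29 45/233 18/29 5 0 W
5 9/34 9/26 9/68 9/26 4 0 S
6 90/269 18/73 45/269 18/73 4 -1 E
final 5 -1 N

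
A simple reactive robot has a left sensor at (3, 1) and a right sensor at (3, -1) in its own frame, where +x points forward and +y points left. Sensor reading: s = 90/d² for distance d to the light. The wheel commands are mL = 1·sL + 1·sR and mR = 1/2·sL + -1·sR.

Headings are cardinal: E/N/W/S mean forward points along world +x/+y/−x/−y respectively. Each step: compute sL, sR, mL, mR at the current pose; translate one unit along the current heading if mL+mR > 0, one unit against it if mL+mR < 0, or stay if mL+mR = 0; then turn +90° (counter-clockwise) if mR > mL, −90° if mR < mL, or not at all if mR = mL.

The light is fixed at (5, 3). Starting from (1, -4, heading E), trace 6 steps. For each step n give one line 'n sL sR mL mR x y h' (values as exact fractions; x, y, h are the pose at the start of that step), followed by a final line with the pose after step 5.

n=0: pose=(1,-4,E); sL=90/37, sR=18/13; mL=1836/481, mR=-81/481; mL+mR=135/37 → advance +1; mR−mL=-1917/481 → turn -1·90°
n=1: pose=(2,-4,S); sL=45/52, sR=45/58; mL=2475/1508, mR=-1035/3016; mL+mR=135/104 → advance +1; mR−mL=-5985/3016 → turn -1·90°
n=2: pose=(2,-5,W); sL=10/13, sR=18/17; mL=404/221, mR=-149/221; mL+mR=15/13 → advance +1; mR−mL=-553/221 → turn -1·90°
n=3: pose=(1,-5,N); sL=9/5, sR=45/17; mL=378/85, mR=-297/170; mL+mR=27/10 → advance +1; mR−mL=-1053/170 → turn -1·90°
n=4: pose=(1,-4,E); sL=90/37, sR=18/13; mL=1836/481, mR=-81/481; mL+mR=135/37 → advance +1; mR−mL=-1917/481 → turn -1·90°
n=5: pose=(2,-4,S); sL=45/52, sR=45/58; mL=2475/1508, mR=-1035/3016; mL+mR=135/104 → advance +1; mR−mL=-5985/3016 → turn -1·90°

0 90/37 18/13 1836/481 -81/481 1 -4 E
1 45/52 45/58 2475/1508 -1035/3016 2 -4 S
2 10/13 18/17 404/221 -149/221 2 -5 W
3 9/5 45/17 378/85 -297/170 1 -5 N
4 90/37 18/13 1836/481 -81/481 1 -4 E
5 45/52 45/58 2475/1508 -1035/3016 2 -4 S
final 2 -5 W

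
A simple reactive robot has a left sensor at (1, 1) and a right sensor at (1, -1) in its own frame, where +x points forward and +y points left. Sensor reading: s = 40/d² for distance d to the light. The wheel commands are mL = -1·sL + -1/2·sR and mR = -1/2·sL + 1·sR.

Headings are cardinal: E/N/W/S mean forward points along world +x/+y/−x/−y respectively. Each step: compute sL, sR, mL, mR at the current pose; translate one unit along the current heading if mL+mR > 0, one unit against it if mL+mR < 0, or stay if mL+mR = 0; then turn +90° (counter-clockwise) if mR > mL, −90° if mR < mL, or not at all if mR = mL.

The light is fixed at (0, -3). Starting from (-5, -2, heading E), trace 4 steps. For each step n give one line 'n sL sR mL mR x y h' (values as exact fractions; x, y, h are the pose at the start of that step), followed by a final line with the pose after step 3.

0 2 5/2 -13/4 3/2 -5 -2 E
1 40/53 40/29 -2220/1537 1540/1537 -6 -2 N
2 4/5 4/5 -6/5 2/5 -6 -3 W
3 40/17 40/37 -1820/629 -60/629 -5 -3 S
final -5 -2 E

n=0: pose=(-5,-2,E); sL=2, sR=5/2; mL=-13/4, mR=3/2; mL+mR=-7/4 → advance -1; mR−mL=19/4 → turn +1·90°
n=1: pose=(-6,-2,N); sL=40/53, sR=40/29; mL=-2220/1537, mR=1540/1537; mL+mR=-680/1537 → advance -1; mR−mL=3760/1537 → turn +1·90°
n=2: pose=(-6,-3,W); sL=4/5, sR=4/5; mL=-6/5, mR=2/5; mL+mR=-4/5 → advance -1; mR−mL=8/5 → turn +1·90°
n=3: pose=(-5,-3,S); sL=40/17, sR=40/37; mL=-1820/629, mR=-60/629; mL+mR=-1880/629 → advance -1; mR−mL=1760/629 → turn +1·90°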